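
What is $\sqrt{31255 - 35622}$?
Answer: $i \sqrt{4367} \approx 66.083 i$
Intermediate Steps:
$\sqrt{31255 - 35622} = \sqrt{-4367} = i \sqrt{4367}$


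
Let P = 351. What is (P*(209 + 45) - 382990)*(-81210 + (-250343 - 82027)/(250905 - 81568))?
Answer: 4040888541977040/169337 ≈ 2.3863e+10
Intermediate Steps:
(P*(209 + 45) - 382990)*(-81210 + (-250343 - 82027)/(250905 - 81568)) = (351*(209 + 45) - 382990)*(-81210 + (-250343 - 82027)/(250905 - 81568)) = (351*254 - 382990)*(-81210 - 332370/169337) = (89154 - 382990)*(-81210 - 332370*1/169337) = -293836*(-81210 - 332370/169337) = -293836*(-13752190140/169337) = 4040888541977040/169337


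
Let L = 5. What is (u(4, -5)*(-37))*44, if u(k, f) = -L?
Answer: 8140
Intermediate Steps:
u(k, f) = -5 (u(k, f) = -1*5 = -5)
(u(4, -5)*(-37))*44 = -5*(-37)*44 = 185*44 = 8140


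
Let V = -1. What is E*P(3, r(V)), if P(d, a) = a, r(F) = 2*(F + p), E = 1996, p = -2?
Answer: -11976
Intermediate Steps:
r(F) = -4 + 2*F (r(F) = 2*(F - 2) = 2*(-2 + F) = -4 + 2*F)
E*P(3, r(V)) = 1996*(-4 + 2*(-1)) = 1996*(-4 - 2) = 1996*(-6) = -11976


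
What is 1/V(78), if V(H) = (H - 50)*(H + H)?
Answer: 1/4368 ≈ 0.00022894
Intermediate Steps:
V(H) = 2*H*(-50 + H) (V(H) = (-50 + H)*(2*H) = 2*H*(-50 + H))
1/V(78) = 1/(2*78*(-50 + 78)) = 1/(2*78*28) = 1/4368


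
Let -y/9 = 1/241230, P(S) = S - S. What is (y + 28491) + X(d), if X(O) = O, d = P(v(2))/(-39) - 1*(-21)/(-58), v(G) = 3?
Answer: 33218516799/1165945 ≈ 28491.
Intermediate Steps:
P(S) = 0
d = -21/58 (d = 0/(-39) - 1*(-21)/(-58) = 0*(-1/39) + 21*(-1/58) = 0 - 21/58 = -21/58 ≈ -0.36207)
y = -3/80410 (y = -9/241230 = -9*1/241230 = -3/80410 ≈ -3.7309e-5)
(y + 28491) + X(d) = (-3/80410 + 28491) - 21/58 = 2290961307/80410 - 21/58 = 33218516799/1165945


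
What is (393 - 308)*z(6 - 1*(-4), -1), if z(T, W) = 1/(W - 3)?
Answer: -85/4 ≈ -21.250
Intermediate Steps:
z(T, W) = 1/(-3 + W)
(393 - 308)*z(6 - 1*(-4), -1) = (393 - 308)/(-3 - 1) = 85/(-4) = 85*(-¼) = -85/4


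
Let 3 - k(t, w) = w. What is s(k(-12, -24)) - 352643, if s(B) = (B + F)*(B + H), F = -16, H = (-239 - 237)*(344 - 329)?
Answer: -430886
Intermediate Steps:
k(t, w) = 3 - w
H = -7140 (H = -476*15 = -7140)
s(B) = (-7140 + B)*(-16 + B) (s(B) = (B - 16)*(B - 7140) = (-16 + B)*(-7140 + B) = (-7140 + B)*(-16 + B))
s(k(-12, -24)) - 352643 = (114240 + (3 - 1*(-24))² - 7156*(3 - 1*(-24))) - 352643 = (114240 + (3 + 24)² - 7156*(3 + 24)) - 352643 = (114240 + 27² - 7156*27) - 352643 = (114240 + 729 - 193212) - 352643 = -78243 - 352643 = -430886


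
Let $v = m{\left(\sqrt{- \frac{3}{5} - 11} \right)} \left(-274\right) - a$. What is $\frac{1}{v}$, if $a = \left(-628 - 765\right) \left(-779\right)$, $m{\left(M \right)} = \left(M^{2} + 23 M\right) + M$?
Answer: $\frac{5 i}{3 \left(- 1803281 i + 2192 \sqrt{290}\right)} \approx -9.2385 \cdot 10^{-7} + 1.9124 \cdot 10^{-8} i$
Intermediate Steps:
$m{\left(M \right)} = M^{2} + 24 M$
$a = 1085147$ ($a = \left(-1393\right) \left(-779\right) = 1085147$)
$v = -1085147 - \frac{274 i \sqrt{290} \left(24 + \frac{i \sqrt{290}}{5}\right)}{5}$ ($v = \sqrt{- \frac{3}{5} - 11} \left(24 + \sqrt{- \frac{3}{5} - 11}\right) \left(-274\right) - 1085147 = \sqrt{- \frac{58}{5}} \left(24 + \sqrt{- \frac{58}{5}}\right) \left(-274\right) - 1085147 = \frac{i \sqrt{290}}{5} \left(24 + \frac{i \sqrt{290}}{5}\right) \left(-274\right) - 1085147 = \frac{i \sqrt{290} \left(24 + \frac{i \sqrt{290}}{5}\right)}{5} \left(-274\right) - 1085147 = - \frac{274 i \sqrt{290} \left(24 + \frac{i \sqrt{290}}{5}\right)}{5} - 1085147 = -1085147 - \frac{274 i \sqrt{290} \left(24 + \frac{i \sqrt{290}}{5}\right)}{5} \approx -1.082 \cdot 10^{6} - 22397.0 i$)
$\frac{1}{v} = \frac{1}{- \frac{5409843}{5} - \frac{6576 i \sqrt{290}}{5}}$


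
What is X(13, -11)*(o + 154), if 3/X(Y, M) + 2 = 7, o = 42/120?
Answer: 9261/100 ≈ 92.610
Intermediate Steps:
o = 7/20 (o = 42*(1/120) = 7/20 ≈ 0.35000)
X(Y, M) = ⅗ (X(Y, M) = 3/(-2 + 7) = 3/5 = 3*(⅕) = ⅗)
X(13, -11)*(o + 154) = 3*(7/20 + 154)/5 = (⅗)*(3087/20) = 9261/100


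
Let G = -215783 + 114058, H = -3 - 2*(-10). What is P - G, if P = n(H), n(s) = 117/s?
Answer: 1729442/17 ≈ 1.0173e+5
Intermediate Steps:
H = 17 (H = -3 + 20 = 17)
G = -101725
P = 117/17 ≈ 6.8824
P - G = 117/17 - 1*(-101725) = 117/17 + 101725 = 1729442/17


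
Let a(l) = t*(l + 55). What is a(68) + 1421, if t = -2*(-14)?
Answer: 4865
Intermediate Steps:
t = 28
a(l) = 1540 + 28*l (a(l) = 28*(l + 55) = 28*(55 + l) = 1540 + 28*l)
a(68) + 1421 = (1540 + 28*68) + 1421 = (1540 + 1904) + 1421 = 3444 + 1421 = 4865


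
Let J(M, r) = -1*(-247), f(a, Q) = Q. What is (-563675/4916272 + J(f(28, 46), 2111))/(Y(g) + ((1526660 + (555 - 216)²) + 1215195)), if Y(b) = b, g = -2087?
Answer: 1213755509/14034427599408 ≈ 8.6484e-5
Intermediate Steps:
J(M, r) = 247
(-563675/4916272 + J(f(28, 46), 2111))/(Y(g) + ((1526660 + (555 - 216)²) + 1215195)) = (-563675/4916272 + 247)/(-2087 + ((1526660 + (555 - 216)²) + 1215195)) = (-563675*1/4916272 + 247)/(-2087 + ((1526660 + 339²) + 1215195)) = (-563675/4916272 + 247)/(-2087 + ((1526660 + 114921) + 1215195)) = 1213755509/(4916272*(-2087 + (1641581 + 1215195))) = 1213755509/(4916272*(-2087 + 2856776)) = (1213755509/4916272)/2854689 = (1213755509/4916272)*(1/2854689) = 1213755509/14034427599408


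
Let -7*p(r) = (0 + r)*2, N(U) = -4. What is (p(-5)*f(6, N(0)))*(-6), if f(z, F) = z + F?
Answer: -120/7 ≈ -17.143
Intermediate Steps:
f(z, F) = F + z
p(r) = -2*r/7 (p(r) = -(0 + r)*2/7 = -r*2/7 = -2*r/7)
(p(-5)*f(6, N(0)))*(-6) = ((-2/7*(-5))*(-4 + 6))*(-6) = ((10/7)*2)*(-6) = (20/7)*(-6) = -120/7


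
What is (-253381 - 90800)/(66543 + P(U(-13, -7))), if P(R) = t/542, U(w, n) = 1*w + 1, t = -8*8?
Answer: -93273051/18033121 ≈ -5.1723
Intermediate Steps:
t = -64
U(w, n) = 1 + w (U(w, n) = w + 1 = 1 + w)
P(R) = -32/271 (P(R) = -64/542 = -64*1/542 = -32/271)
(-253381 - 90800)/(66543 + P(U(-13, -7))) = (-253381 - 90800)/(66543 - 32/271) = -344181/18033121/271 = -344181*271/18033121 = -93273051/18033121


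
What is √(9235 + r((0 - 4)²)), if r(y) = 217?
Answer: 2*√2363 ≈ 97.221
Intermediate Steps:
√(9235 + r((0 - 4)²)) = √(9235 + 217) = √9452 = 2*√2363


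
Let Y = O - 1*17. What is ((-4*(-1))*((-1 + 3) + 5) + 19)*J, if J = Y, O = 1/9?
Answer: -7144/9 ≈ -793.78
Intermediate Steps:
O = ⅑ ≈ 0.11111
Y = -152/9 (Y = ⅑ - 1*17 = ⅑ - 17 = -152/9 ≈ -16.889)
J = -152/9 ≈ -16.889
((-4*(-1))*((-1 + 3) + 5) + 19)*J = ((-4*(-1))*((-1 + 3) + 5) + 19)*(-152/9) = (4*(2 + 5) + 19)*(-152/9) = (4*7 + 19)*(-152/9) = (28 + 19)*(-152/9) = 47*(-152/9) = -7144/9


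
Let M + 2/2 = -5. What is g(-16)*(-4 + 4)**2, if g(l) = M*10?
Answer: 0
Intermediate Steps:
M = -6 (M = -1 - 5 = -6)
g(l) = -60 (g(l) = -6*10 = -60)
g(-16)*(-4 + 4)**2 = -60*(-4 + 4)**2 = -60*0**2 = -60*0 = 0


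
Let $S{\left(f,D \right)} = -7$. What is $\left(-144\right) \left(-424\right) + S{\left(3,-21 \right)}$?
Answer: $61049$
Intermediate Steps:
$\left(-144\right) \left(-424\right) + S{\left(3,-21 \right)} = \left(-144\right) \left(-424\right) - 7 = 61056 - 7 = 61049$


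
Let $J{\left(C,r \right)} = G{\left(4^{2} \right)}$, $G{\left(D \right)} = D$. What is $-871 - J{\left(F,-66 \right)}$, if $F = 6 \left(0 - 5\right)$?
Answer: $-887$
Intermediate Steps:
$F = -30$ ($F = 6 \left(-5\right) = -30$)
$J{\left(C,r \right)} = 16$ ($J{\left(C,r \right)} = 4^{2} = 16$)
$-871 - J{\left(F,-66 \right)} = -871 - 16 = -887$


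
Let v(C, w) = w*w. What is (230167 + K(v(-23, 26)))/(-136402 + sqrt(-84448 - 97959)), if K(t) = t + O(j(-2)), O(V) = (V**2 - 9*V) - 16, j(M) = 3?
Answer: -31482809218/18605688011 - 230809*I*sqrt(182407)/18605688011 ≈ -1.6921 - 0.0052982*I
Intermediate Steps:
v(C, w) = w**2
O(V) = -16 + V**2 - 9*V
K(t) = -34 + t (K(t) = t + (-16 + 3**2 - 9*3) = t + (-16 + 9 - 27) = t - 34 = -34 + t)
(230167 + K(v(-23, 26)))/(-136402 + sqrt(-84448 - 97959)) = (230167 + (-34 + 26**2))/(-136402 + sqrt(-84448 - 97959)) = (230167 + (-34 + 676))/(-136402 + sqrt(-182407)) = (230167 + 642)/(-136402 + I*sqrt(182407)) = 230809/(-136402 + I*sqrt(182407))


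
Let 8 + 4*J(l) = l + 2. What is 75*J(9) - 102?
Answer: -183/4 ≈ -45.750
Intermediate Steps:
J(l) = -3/2 + l/4 (J(l) = -2 + (l + 2)/4 = -2 + (2 + l)/4 = -2 + (½ + l/4) = -3/2 + l/4)
75*J(9) - 102 = 75*(-3/2 + (¼)*9) - 102 = 75*(-3/2 + 9/4) - 102 = 75*(¾) - 102 = 225/4 - 102 = -183/4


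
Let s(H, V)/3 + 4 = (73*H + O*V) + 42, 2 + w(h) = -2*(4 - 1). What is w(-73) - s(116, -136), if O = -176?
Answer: -97334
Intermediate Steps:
w(h) = -8 (w(h) = -2 - 2*(4 - 1) = -2 - 2*3 = -2 - 6 = -8)
s(H, V) = 114 - 528*V + 219*H (s(H, V) = -12 + 3*((73*H - 176*V) + 42) = -12 + 3*((-176*V + 73*H) + 42) = -12 + 3*(42 - 176*V + 73*H) = -12 + (126 - 528*V + 219*H) = 114 - 528*V + 219*H)
w(-73) - s(116, -136) = -8 - (114 - 528*(-136) + 219*116) = -8 - (114 + 71808 + 25404) = -8 - 1*97326 = -8 - 97326 = -97334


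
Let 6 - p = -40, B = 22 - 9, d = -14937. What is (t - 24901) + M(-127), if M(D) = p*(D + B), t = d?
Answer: -45082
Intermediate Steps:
B = 13
p = 46 (p = 6 - 1*(-40) = 6 + 40 = 46)
t = -14937
M(D) = 598 + 46*D (M(D) = 46*(D + 13) = 46*(13 + D) = 598 + 46*D)
(t - 24901) + M(-127) = (-14937 - 24901) + (598 + 46*(-127)) = -39838 + (598 - 5842) = -39838 - 5244 = -45082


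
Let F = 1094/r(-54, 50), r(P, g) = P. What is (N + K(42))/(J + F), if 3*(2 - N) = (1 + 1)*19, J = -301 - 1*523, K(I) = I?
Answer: -18/485 ≈ -0.037113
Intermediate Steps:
J = -824 (J = -301 - 523 = -824)
N = -32/3 (N = 2 - (1 + 1)*19/3 = 2 - 2*19/3 = 2 - ⅓*38 = 2 - 38/3 = -32/3 ≈ -10.667)
F = -547/27 (F = 1094/(-54) = 1094*(-1/54) = -547/27 ≈ -20.259)
(N + K(42))/(J + F) = (-32/3 + 42)/(-824 - 547/27) = 94/(3*(-22795/27)) = (94/3)*(-27/22795) = -18/485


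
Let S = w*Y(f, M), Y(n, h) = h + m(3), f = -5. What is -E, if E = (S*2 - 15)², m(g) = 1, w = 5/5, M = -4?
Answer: -441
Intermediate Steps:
w = 1 (w = 5*(⅕) = 1)
Y(n, h) = 1 + h (Y(n, h) = h + 1 = 1 + h)
S = -3 (S = 1*(1 - 4) = 1*(-3) = -3)
E = 441 (E = (-3*2 - 15)² = (-6 - 15)² = (-21)² = 441)
-E = -1*441 = -441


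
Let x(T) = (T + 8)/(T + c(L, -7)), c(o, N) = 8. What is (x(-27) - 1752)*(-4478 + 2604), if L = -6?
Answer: 3281374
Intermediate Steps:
x(T) = 1 (x(T) = (T + 8)/(T + 8) = (8 + T)/(8 + T) = 1)
(x(-27) - 1752)*(-4478 + 2604) = (1 - 1752)*(-4478 + 2604) = -1751*(-1874) = 3281374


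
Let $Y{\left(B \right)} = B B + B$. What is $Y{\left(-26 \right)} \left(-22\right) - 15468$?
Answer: $-29768$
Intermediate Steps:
$Y{\left(B \right)} = B + B^{2}$ ($Y{\left(B \right)} = B^{2} + B = B + B^{2}$)
$Y{\left(-26 \right)} \left(-22\right) - 15468 = - 26 \left(1 - 26\right) \left(-22\right) - 15468 = \left(-26\right) \left(-25\right) \left(-22\right) - 15468 = 650 \left(-22\right) - 15468 = -14300 - 15468 = -29768$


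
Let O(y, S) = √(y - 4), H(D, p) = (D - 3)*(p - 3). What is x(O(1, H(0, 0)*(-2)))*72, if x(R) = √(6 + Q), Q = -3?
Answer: 72*√3 ≈ 124.71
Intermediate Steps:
H(D, p) = (-3 + D)*(-3 + p)
O(y, S) = √(-4 + y)
x(R) = √3 (x(R) = √(6 - 3) = √3)
x(O(1, H(0, 0)*(-2)))*72 = √3*72 = 72*√3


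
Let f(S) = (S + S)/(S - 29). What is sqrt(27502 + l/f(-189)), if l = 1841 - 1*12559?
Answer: 4*sqrt(5288871)/63 ≈ 146.02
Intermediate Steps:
f(S) = 2*S/(-29 + S) (f(S) = (2*S)/(-29 + S) = 2*S/(-29 + S))
l = -10718 (l = 1841 - 12559 = -10718)
sqrt(27502 + l/f(-189)) = sqrt(27502 - 10718/(2*(-189)/(-29 - 189))) = sqrt(27502 - 10718/(2*(-189)/(-218))) = sqrt(27502 - 10718/(2*(-189)*(-1/218))) = sqrt(27502 - 10718/189/109) = sqrt(27502 - 10718*109/189) = sqrt(27502 - 1168262/189) = sqrt(4029616/189) = 4*sqrt(5288871)/63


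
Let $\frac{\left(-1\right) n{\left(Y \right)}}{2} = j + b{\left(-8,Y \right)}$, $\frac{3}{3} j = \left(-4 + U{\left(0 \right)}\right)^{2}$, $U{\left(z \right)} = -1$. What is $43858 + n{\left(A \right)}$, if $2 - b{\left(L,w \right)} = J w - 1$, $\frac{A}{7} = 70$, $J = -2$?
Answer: $41842$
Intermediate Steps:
$A = 490$ ($A = 7 \cdot 70 = 490$)
$b{\left(L,w \right)} = 3 + 2 w$ ($b{\left(L,w \right)} = 2 - \left(- 2 w - 1\right) = 2 - \left(-1 - 2 w\right) = 2 + \left(1 + 2 w\right) = 3 + 2 w$)
$j = 25$ ($j = \left(-4 - 1\right)^{2} = \left(-5\right)^{2} = 25$)
$n{\left(Y \right)} = -56 - 4 Y$ ($n{\left(Y \right)} = - 2 \left(25 + \left(3 + 2 Y\right)\right) = - 2 \left(28 + 2 Y\right) = -56 - 4 Y$)
$43858 + n{\left(A \right)} = 43858 - 2016 = 41842$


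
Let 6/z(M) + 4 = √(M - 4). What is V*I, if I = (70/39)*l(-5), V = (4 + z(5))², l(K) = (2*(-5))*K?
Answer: 14000/39 ≈ 358.97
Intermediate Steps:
l(K) = -10*K
z(M) = 6/(-4 + √(-4 + M)) (z(M) = 6/(-4 + √(M - 4)) = 6/(-4 + √(-4 + M)))
V = 4 (V = (4 + 6/(-4 + √(-4 + 5)))² = (4 + 6/(-4 + √1))² = (4 + 6/(-4 + 1))² = (4 + 6/(-3))² = (4 + 6*(-⅓))² = (4 - 2)² = 2² = 4)
I = 3500/39 (I = (70/39)*(-10*(-5)) = (70*(1/39))*50 = (70/39)*50 = 3500/39 ≈ 89.744)
V*I = 4*(3500/39) = 14000/39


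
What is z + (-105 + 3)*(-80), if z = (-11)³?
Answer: 6829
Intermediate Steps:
z = -1331
z + (-105 + 3)*(-80) = -1331 + (-105 + 3)*(-80) = -1331 - 102*(-80) = -1331 + 8160 = 6829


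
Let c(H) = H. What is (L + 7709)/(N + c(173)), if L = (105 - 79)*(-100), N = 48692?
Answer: 5109/48865 ≈ 0.10455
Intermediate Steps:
L = -2600 (L = 26*(-100) = -2600)
(L + 7709)/(N + c(173)) = (-2600 + 7709)/(48692 + 173) = 5109/48865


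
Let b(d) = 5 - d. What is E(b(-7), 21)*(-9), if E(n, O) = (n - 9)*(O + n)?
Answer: -891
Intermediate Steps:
E(n, O) = (-9 + n)*(O + n)
E(b(-7), 21)*(-9) = ((5 - 1*(-7))**2 - 9*21 - 9*(5 - 1*(-7)) + 21*(5 - 1*(-7)))*(-9) = ((5 + 7)**2 - 189 - 9*(5 + 7) + 21*(5 + 7))*(-9) = (12**2 - 189 - 9*12 + 21*12)*(-9) = (144 - 189 - 108 + 252)*(-9) = 99*(-9) = -891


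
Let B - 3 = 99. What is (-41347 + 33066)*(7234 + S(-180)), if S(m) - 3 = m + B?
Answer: -59283679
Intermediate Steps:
B = 102 (B = 3 + 99 = 102)
S(m) = 105 + m (S(m) = 3 + (m + 102) = 3 + (102 + m) = 105 + m)
(-41347 + 33066)*(7234 + S(-180)) = (-41347 + 33066)*(7234 + (105 - 180)) = -8281*(7234 - 75) = -8281*7159 = -59283679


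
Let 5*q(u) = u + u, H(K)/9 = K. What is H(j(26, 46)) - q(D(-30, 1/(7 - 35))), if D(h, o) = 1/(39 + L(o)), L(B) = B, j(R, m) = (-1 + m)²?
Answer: 99417319/5455 ≈ 18225.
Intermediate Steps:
H(K) = 9*K
D(h, o) = 1/(39 + o)
q(u) = 2*u/5 (q(u) = (u + u)/5 = (2*u)/5 = 2*u/5)
H(j(26, 46)) - q(D(-30, 1/(7 - 35))) = 9*(-1 + 46)² - 2/(5*(39 + 1/(7 - 35))) = 9*45² - 2/(5*(39 + 1/(-28))) = 9*2025 - 2/(5*(39 - 1/28)) = 18225 - 2/(5*1091/28) = 18225 - 2*28/(5*1091) = 18225 - 1*56/5455 = 18225 - 56/5455 = 99417319/5455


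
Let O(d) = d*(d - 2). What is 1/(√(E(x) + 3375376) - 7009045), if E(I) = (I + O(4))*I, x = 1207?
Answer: -7009045/49126706970144 - √4841881/49126706970144 ≈ -1.4272e-7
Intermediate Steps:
O(d) = d*(-2 + d)
E(I) = I*(8 + I) (E(I) = (I + 4*(-2 + 4))*I = (I + 4*2)*I = (I + 8)*I = (8 + I)*I = I*(8 + I))
1/(√(E(x) + 3375376) - 7009045) = 1/(√(1207*(8 + 1207) + 3375376) - 7009045) = 1/(√(1207*1215 + 3375376) - 7009045) = 1/(√(1466505 + 3375376) - 7009045) = 1/(√4841881 - 7009045) = 1/(-7009045 + √4841881)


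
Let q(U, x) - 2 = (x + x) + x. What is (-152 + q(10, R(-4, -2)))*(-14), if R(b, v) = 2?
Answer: 2016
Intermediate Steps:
q(U, x) = 2 + 3*x (q(U, x) = 2 + ((x + x) + x) = 2 + (2*x + x) = 2 + 3*x)
(-152 + q(10, R(-4, -2)))*(-14) = (-152 + (2 + 3*2))*(-14) = (-152 + (2 + 6))*(-14) = (-152 + 8)*(-14) = -144*(-14) = 2016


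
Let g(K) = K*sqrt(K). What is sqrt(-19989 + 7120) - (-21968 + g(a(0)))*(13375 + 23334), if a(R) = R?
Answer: 806423312 + I*sqrt(12869) ≈ 8.0642e+8 + 113.44*I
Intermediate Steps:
g(K) = K**(3/2)
sqrt(-19989 + 7120) - (-21968 + g(a(0)))*(13375 + 23334) = sqrt(-19989 + 7120) - (-21968 + 0**(3/2))*(13375 + 23334) = sqrt(-12869) - (-21968 + 0)*36709 = I*sqrt(12869) - (-21968)*36709 = I*sqrt(12869) - 1*(-806423312) = I*sqrt(12869) + 806423312 = 806423312 + I*sqrt(12869)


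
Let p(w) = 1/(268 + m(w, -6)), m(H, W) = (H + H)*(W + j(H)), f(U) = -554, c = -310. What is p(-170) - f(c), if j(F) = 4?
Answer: 525193/948 ≈ 554.00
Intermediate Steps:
m(H, W) = 2*H*(4 + W) (m(H, W) = (H + H)*(W + 4) = (2*H)*(4 + W) = 2*H*(4 + W))
p(w) = 1/(268 - 4*w) (p(w) = 1/(268 + 2*w*(4 - 6)) = 1/(268 + 2*w*(-2)) = 1/(268 - 4*w))
p(-170) - f(c) = 1/(4*(67 - 1*(-170))) - 1*(-554) = 1/(4*(67 + 170)) + 554 = (¼)/237 + 554 = (¼)*(1/237) + 554 = 1/948 + 554 = 525193/948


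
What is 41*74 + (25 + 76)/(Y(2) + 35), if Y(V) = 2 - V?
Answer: 106291/35 ≈ 3036.9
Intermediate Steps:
41*74 + (25 + 76)/(Y(2) + 35) = 41*74 + (25 + 76)/((2 - 1*2) + 35) = 3034 + 101/((2 - 2) + 35) = 3034 + 101/(0 + 35) = 3034 + 101/35 = 106291/35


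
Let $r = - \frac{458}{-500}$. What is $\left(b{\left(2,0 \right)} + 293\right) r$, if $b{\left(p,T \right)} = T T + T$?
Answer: $\frac{67097}{250} \approx 268.39$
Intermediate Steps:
$b{\left(p,T \right)} = T + T^{2}$ ($b{\left(p,T \right)} = T^{2} + T = T + T^{2}$)
$r = \frac{229}{250}$ ($r = - \frac{458 \left(-1\right)}{500} = \left(-1\right) \left(- \frac{229}{250}\right) = \frac{229}{250} \approx 0.916$)
$\left(b{\left(2,0 \right)} + 293\right) r = \left(0 \left(1 + 0\right) + 293\right) \frac{229}{250} = \left(0 \cdot 1 + 293\right) \frac{229}{250} = \left(0 + 293\right) \frac{229}{250} = 293 \cdot \frac{229}{250} = \frac{67097}{250}$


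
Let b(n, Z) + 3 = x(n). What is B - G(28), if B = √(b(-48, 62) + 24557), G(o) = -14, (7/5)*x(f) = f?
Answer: 14 + √1201466/7 ≈ 170.59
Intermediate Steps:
x(f) = 5*f/7
b(n, Z) = -3 + 5*n/7
B = √1201466/7 (B = √((-3 + (5/7)*(-48)) + 24557) = √((-3 - 240/7) + 24557) = √(-261/7 + 24557) = √(171638/7) = √1201466/7 ≈ 156.59)
B - G(28) = √1201466/7 - 1*(-14) = √1201466/7 + 14 = 14 + √1201466/7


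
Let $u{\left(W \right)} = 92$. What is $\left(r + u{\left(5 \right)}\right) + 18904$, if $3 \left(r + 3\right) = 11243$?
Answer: $\frac{68222}{3} \approx 22741.0$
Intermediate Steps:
$r = \frac{11234}{3}$ ($r = -3 + \frac{1}{3} \cdot 11243 = -3 + \frac{11243}{3} = \frac{11234}{3} \approx 3744.7$)
$\left(r + u{\left(5 \right)}\right) + 18904 = \left(\frac{11234}{3} + 92\right) + 18904 = \frac{11510}{3} + 18904 = \frac{68222}{3}$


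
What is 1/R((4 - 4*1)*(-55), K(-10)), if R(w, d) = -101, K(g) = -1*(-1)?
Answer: -1/101 ≈ -0.0099010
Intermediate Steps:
K(g) = 1
1/R((4 - 4*1)*(-55), K(-10)) = 1/(-101) = -1/101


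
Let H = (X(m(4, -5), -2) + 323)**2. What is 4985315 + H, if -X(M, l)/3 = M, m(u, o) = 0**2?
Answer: 5089644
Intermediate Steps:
m(u, o) = 0
X(M, l) = -3*M
H = 104329 (H = (-3*0 + 323)**2 = (0 + 323)**2 = 323**2 = 104329)
4985315 + H = 4985315 + 104329 = 5089644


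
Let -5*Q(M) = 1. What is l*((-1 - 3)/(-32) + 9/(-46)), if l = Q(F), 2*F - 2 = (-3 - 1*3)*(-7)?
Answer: 13/920 ≈ 0.014130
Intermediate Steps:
F = 22 (F = 1 + ((-3 - 1*3)*(-7))/2 = 1 + ((-3 - 3)*(-7))/2 = 1 + (-6*(-7))/2 = 1 + (1/2)*42 = 1 + 21 = 22)
Q(M) = -1/5 (Q(M) = -1/5*1 = -1/5)
l = -1/5 ≈ -0.20000
l*((-1 - 3)/(-32) + 9/(-46)) = -((-1 - 3)/(-32) + 9/(-46))/5 = -(-4*(-1/32) + 9*(-1/46))/5 = -(1/8 - 9/46)/5 = -1/5*(-13/184) = 13/920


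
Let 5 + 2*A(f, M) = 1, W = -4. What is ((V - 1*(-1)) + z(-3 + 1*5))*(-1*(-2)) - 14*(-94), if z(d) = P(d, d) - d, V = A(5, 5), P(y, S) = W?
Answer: 1302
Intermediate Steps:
A(f, M) = -2 (A(f, M) = -5/2 + (1/2)*1 = -5/2 + 1/2 = -2)
P(y, S) = -4
V = -2
z(d) = -4 - d
((V - 1*(-1)) + z(-3 + 1*5))*(-1*(-2)) - 14*(-94) = ((-2 - 1*(-1)) + (-4 - (-3 + 1*5)))*(-1*(-2)) - 14*(-94) = ((-2 + 1) + (-4 - (-3 + 5)))*2 + 1316 = (-1 + (-4 - 1*2))*2 + 1316 = (-1 + (-4 - 2))*2 + 1316 = (-1 - 6)*2 + 1316 = -7*2 + 1316 = -14 + 1316 = 1302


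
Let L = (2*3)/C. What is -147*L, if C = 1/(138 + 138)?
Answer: -243432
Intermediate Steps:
C = 1/276 ≈ 0.0036232
L = 1656 (L = (2*3)/(1/276) = 6*276 = 1656)
-147*L = -147*1656 = -243432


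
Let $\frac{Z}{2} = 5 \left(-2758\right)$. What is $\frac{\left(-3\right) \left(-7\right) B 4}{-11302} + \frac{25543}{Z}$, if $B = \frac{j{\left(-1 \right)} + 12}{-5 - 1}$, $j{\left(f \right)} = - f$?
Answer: $- \frac{20261959}{22264940} \approx -0.91004$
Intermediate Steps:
$B = - \frac{13}{6}$ ($B = \frac{\left(-1\right) \left(-1\right) + 12}{-5 - 1} = \frac{1 + 12}{-6} = 13 \left(- \frac{1}{6}\right) = - \frac{13}{6} \approx -2.1667$)
$Z = -27580$ ($Z = 2 \cdot 5 \left(-2758\right) = 2 \left(-13790\right) = -27580$)
$\frac{\left(-3\right) \left(-7\right) B 4}{-11302} + \frac{25543}{Z} = \frac{\left(-3\right) \left(-7\right) \left(- \frac{13}{6}\right) 4}{-11302} + \frac{25543}{-27580} = 21 \left(- \frac{13}{6}\right) 4 \left(- \frac{1}{11302}\right) + 25543 \left(- \frac{1}{27580}\right) = \left(- \frac{91}{2}\right) 4 \left(- \frac{1}{11302}\right) - \frac{3649}{3940} = \left(-182\right) \left(- \frac{1}{11302}\right) - \frac{3649}{3940} = \frac{91}{5651} - \frac{3649}{3940} = - \frac{20261959}{22264940}$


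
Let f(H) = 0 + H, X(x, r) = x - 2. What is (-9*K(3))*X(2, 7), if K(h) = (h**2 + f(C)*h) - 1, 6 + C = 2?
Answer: 0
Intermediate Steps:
C = -4 (C = -6 + 2 = -4)
X(x, r) = -2 + x
f(H) = H
K(h) = -1 + h**2 - 4*h (K(h) = (h**2 - 4*h) - 1 = -1 + h**2 - 4*h)
(-9*K(3))*X(2, 7) = (-9*(-1 + 3**2 - 4*3))*(-2 + 2) = -9*(-1 + 9 - 12)*0 = -9*(-4)*0 = 36*0 = 0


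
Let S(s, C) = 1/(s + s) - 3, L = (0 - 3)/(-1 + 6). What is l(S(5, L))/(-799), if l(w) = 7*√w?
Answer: -7*I*√290/7990 ≈ -0.014919*I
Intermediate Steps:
L = -⅗ (L = -3/5 = -3*⅕ = -⅗ ≈ -0.60000)
S(s, C) = -3 + 1/(2*s) (S(s, C) = 1/(2*s) - 3 = -3 + 1/(2*s))
l(S(5, L))/(-799) = (7*√(-3 + (½)/5))/(-799) = (7*√(-3 + (½)*(⅕)))*(-1/799) = (7*√(-3 + ⅒))*(-1/799) = (7*√(-29/10))*(-1/799) = (7*(I*√290/10))*(-1/799) = (7*I*√290/10)*(-1/799) = -7*I*√290/7990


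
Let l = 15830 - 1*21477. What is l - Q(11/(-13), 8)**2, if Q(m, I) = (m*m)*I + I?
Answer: -166666367/28561 ≈ -5835.5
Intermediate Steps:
Q(m, I) = I + I*m**2 (Q(m, I) = m**2*I + I = I*m**2 + I = I + I*m**2)
l = -5647 (l = 15830 - 21477 = -5647)
l - Q(11/(-13), 8)**2 = -5647 - (8*(1 + (11/(-13))**2))**2 = -5647 - (8*(1 + (11*(-1/13))**2))**2 = -5647 - (8*(1 + (-11/13)**2))**2 = -5647 - (8*(1 + 121/169))**2 = -5647 - (8*(290/169))**2 = -5647 - (2320/169)**2 = -5647 - 1*5382400/28561 = -5647 - 5382400/28561 = -166666367/28561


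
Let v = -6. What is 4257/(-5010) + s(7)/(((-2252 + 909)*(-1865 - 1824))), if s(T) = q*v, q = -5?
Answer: -7030139913/8273726090 ≈ -0.84969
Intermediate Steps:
s(T) = 30 (s(T) = -5*(-6) = 30)
4257/(-5010) + s(7)/(((-2252 + 909)*(-1865 - 1824))) = 4257/(-5010) + 30/(((-2252 + 909)*(-1865 - 1824))) = 4257*(-1/5010) + 30/((-1343*(-3689))) = -1419/1670 + 30/4954327 = -7030139913/8273726090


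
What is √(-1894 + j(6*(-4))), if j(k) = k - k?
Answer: I*√1894 ≈ 43.52*I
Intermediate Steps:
j(k) = 0
√(-1894 + j(6*(-4))) = √(-1894 + 0) = √(-1894) = I*√1894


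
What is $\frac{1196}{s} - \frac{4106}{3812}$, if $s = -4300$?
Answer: $- \frac{2776869}{2048950} \approx -1.3553$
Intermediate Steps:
$\frac{1196}{s} - \frac{4106}{3812} = \frac{1196}{-4300} - \frac{4106}{3812} = 1196 \left(- \frac{1}{4300}\right) - \frac{2053}{1906} = - \frac{299}{1075} - \frac{2053}{1906} = - \frac{2776869}{2048950}$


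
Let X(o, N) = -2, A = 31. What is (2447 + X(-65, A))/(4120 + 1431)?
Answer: 2445/5551 ≈ 0.44046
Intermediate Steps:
(2447 + X(-65, A))/(4120 + 1431) = (2447 - 2)/(4120 + 1431) = 2445/5551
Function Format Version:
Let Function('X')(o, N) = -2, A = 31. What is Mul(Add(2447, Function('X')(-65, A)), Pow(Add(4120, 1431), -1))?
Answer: Rational(2445, 5551) ≈ 0.44046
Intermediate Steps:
Mul(Add(2447, Function('X')(-65, A)), Pow(Add(4120, 1431), -1)) = Mul(Add(2447, -2), Pow(Add(4120, 1431), -1)) = Mul(2445, Pow(5551, -1)) = Mul(2445, Rational(1, 5551)) = Rational(2445, 5551)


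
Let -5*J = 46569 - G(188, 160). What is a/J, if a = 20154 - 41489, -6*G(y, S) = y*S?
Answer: 320025/154747 ≈ 2.0681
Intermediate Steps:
G(y, S) = -S*y/6 (G(y, S) = -y*S/6 = -S*y/6)
a = -21335
J = -154747/15 (J = -(46569 - (-1)*160*188/6)/5 = -(46569 - 1*(-15040/3))/5 = -(46569 + 15040/3)/5 = -1/5*154747/3 = -154747/15 ≈ -10316.)
a/J = -21335/(-154747/15) = -21335*(-15/154747) = 320025/154747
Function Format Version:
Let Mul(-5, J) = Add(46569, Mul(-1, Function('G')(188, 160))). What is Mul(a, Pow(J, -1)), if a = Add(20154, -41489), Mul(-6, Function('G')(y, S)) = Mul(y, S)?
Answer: Rational(320025, 154747) ≈ 2.0681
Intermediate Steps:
Function('G')(y, S) = Mul(Rational(-1, 6), S, y) (Function('G')(y, S) = Mul(Rational(-1, 6), Mul(y, S)) = Mul(Rational(-1, 6), Mul(S, y)) = Mul(Rational(-1, 6), S, y))
a = -21335
J = Rational(-154747, 15) (J = Mul(Rational(-1, 5), Add(46569, Mul(-1, Mul(Rational(-1, 6), 160, 188)))) = Mul(Rational(-1, 5), Add(46569, Mul(-1, Rational(-15040, 3)))) = Mul(Rational(-1, 5), Add(46569, Rational(15040, 3))) = Mul(Rational(-1, 5), Rational(154747, 3)) = Rational(-154747, 15) ≈ -10316.)
Mul(a, Pow(J, -1)) = Mul(-21335, Pow(Rational(-154747, 15), -1)) = Mul(-21335, Rational(-15, 154747)) = Rational(320025, 154747)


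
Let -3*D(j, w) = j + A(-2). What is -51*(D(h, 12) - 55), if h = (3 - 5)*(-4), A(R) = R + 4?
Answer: 2975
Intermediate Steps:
A(R) = 4 + R
h = 8 (h = -2*(-4) = 8)
D(j, w) = -⅔ - j/3 (D(j, w) = -(j + (4 - 2))/3 = -(j + 2)/3 = -(2 + j)/3 = -⅔ - j/3)
-51*(D(h, 12) - 55) = -51*((-⅔ - ⅓*8) - 55) = -51*((-⅔ - 8/3) - 55) = -51*(-10/3 - 55) = -51*(-175/3) = 2975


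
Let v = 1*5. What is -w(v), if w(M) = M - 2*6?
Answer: 7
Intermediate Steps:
v = 5
w(M) = -12 + M (w(M) = M - 12 = -12 + M)
-w(v) = -(-12 + 5) = -1*(-7) = 7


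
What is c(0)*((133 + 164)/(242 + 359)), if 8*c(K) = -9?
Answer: -2673/4808 ≈ -0.55595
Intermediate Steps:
c(K) = -9/8 (c(K) = (⅛)*(-9) = -9/8)
c(0)*((133 + 164)/(242 + 359)) = -9*(133 + 164)/(8*(242 + 359)) = -2673/(8*601) = -9/8*297/601 = -2673/4808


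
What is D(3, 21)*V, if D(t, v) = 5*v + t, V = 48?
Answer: 5184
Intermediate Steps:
D(t, v) = t + 5*v
D(3, 21)*V = (3 + 5*21)*48 = (3 + 105)*48 = 108*48 = 5184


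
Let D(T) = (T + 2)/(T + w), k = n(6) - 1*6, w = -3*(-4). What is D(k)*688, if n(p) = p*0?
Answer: -1376/3 ≈ -458.67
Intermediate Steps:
n(p) = 0
w = 12
k = -6 (k = 0 - 1*6 = 0 - 6 = -6)
D(T) = (2 + T)/(12 + T) (D(T) = (T + 2)/(T + 12) = (2 + T)/(12 + T))
D(k)*688 = ((2 - 6)/(12 - 6))*688 = (-4/6)*688 = ((⅙)*(-4))*688 = -⅔*688 = -1376/3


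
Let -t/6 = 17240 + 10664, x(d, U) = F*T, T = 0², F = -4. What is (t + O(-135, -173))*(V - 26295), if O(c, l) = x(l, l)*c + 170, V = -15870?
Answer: 7052264910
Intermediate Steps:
T = 0
x(d, U) = 0 (x(d, U) = -4*0 = 0)
t = -167424 (t = -6*(17240 + 10664) = -6*27904 = -167424)
O(c, l) = 170 (O(c, l) = 0*c + 170 = 0 + 170 = 170)
(t + O(-135, -173))*(V - 26295) = (-167424 + 170)*(-15870 - 26295) = -167254*(-42165) = 7052264910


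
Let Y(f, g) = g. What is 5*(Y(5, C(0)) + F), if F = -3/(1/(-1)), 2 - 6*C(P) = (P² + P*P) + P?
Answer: 50/3 ≈ 16.667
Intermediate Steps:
C(P) = ⅓ - P²/3 - P/6 (C(P) = ⅓ - ((P² + P*P) + P)/6 = ⅓ - ((P² + P²) + P)/6 = ⅓ - (2*P² + P)/6 = ⅓ - (P + 2*P²)/6 = ⅓ + (-P²/3 - P/6) = ⅓ - P²/3 - P/6)
F = 3 (F = -3/(-1) = -3*(-1) = 3)
5*(Y(5, C(0)) + F) = 5*((⅓ - ⅓*0² - ⅙*0) + 3) = 5*((⅓ - ⅓*0 + 0) + 3) = 5*((⅓ + 0 + 0) + 3) = 5*(⅓ + 3) = 5*(10/3) = 50/3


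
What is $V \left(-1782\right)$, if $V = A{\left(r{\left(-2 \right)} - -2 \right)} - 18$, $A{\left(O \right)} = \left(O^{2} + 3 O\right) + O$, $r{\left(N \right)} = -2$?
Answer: $32076$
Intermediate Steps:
$A{\left(O \right)} = O^{2} + 4 O$
$V = -18$ ($V = \left(-2 - -2\right) \left(4 - 0\right) - 18 = \left(-2 + 2\right) \left(4 + \left(-2 + 2\right)\right) - 18 = 0 \left(4 + 0\right) - 18 = 0 \cdot 4 - 18 = 0 - 18 = -18$)
$V \left(-1782\right) = \left(-18\right) \left(-1782\right) = 32076$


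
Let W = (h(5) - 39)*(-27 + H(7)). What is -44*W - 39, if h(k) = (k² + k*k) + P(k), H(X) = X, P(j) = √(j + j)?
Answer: 9641 + 880*√10 ≈ 12424.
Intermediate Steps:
P(j) = √2*√j (P(j) = √(2*j) = √2*√j)
h(k) = 2*k² + √2*√k (h(k) = (k² + k*k) + √2*√k = (k² + k²) + √2*√k = 2*k² + √2*√k)
W = -220 - 20*√10 (W = ((2*5² + √2*√5) - 39)*(-27 + 7) = ((2*25 + √10) - 39)*(-20) = ((50 + √10) - 39)*(-20) = (11 + √10)*(-20) = -220 - 20*√10 ≈ -283.25)
-44*W - 39 = -44*(-220 - 20*√10) - 39 = (9680 + 880*√10) - 39 = 9641 + 880*√10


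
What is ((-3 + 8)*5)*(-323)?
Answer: -8075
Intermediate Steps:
((-3 + 8)*5)*(-323) = (5*5)*(-323) = 25*(-323) = -8075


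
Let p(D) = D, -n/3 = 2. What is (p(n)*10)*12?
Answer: -720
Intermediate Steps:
n = -6 (n = -3*2 = -6)
(p(n)*10)*12 = -6*10*12 = -60*12 = -720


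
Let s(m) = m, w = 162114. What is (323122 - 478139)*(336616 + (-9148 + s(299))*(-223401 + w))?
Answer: -84122343554743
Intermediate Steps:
(323122 - 478139)*(336616 + (-9148 + s(299))*(-223401 + w)) = (323122 - 478139)*(336616 + (-9148 + 299)*(-223401 + 162114)) = -155017*(336616 - 8849*(-61287)) = -155017*(336616 + 542328663) = -155017*542665279 = -84122343554743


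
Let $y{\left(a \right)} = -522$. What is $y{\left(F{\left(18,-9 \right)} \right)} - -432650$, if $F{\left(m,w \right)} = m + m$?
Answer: $432128$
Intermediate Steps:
$F{\left(m,w \right)} = 2 m$
$y{\left(F{\left(18,-9 \right)} \right)} - -432650 = -522 - -432650 = -522 + 432650 = 432128$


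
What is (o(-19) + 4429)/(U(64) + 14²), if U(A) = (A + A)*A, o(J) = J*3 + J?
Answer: 1451/2796 ≈ 0.51896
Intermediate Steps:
o(J) = 4*J (o(J) = 3*J + J = 4*J)
U(A) = 2*A² (U(A) = (2*A)*A = 2*A²)
(o(-19) + 4429)/(U(64) + 14²) = (4*(-19) + 4429)/(2*64² + 14²) = (-76 + 4429)/(2*4096 + 196) = 4353/(8192 + 196) = 4353/8388 = 4353*(1/8388) = 1451/2796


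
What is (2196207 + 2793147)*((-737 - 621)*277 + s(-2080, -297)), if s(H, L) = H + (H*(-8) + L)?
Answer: -1805662180662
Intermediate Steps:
s(H, L) = L - 7*H (s(H, L) = H + (-8*H + L) = H + (L - 8*H) = L - 7*H)
(2196207 + 2793147)*((-737 - 621)*277 + s(-2080, -297)) = (2196207 + 2793147)*((-737 - 621)*277 + (-297 - 7*(-2080))) = 4989354*(-1358*277 + (-297 + 14560)) = 4989354*(-376166 + 14263) = 4989354*(-361903) = -1805662180662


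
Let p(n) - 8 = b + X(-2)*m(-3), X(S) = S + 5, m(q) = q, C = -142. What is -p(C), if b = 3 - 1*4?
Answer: 2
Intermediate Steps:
b = -1 (b = 3 - 4 = -1)
X(S) = 5 + S
p(n) = -2 (p(n) = 8 + (-1 + (5 - 2)*(-3)) = 8 + (-1 + 3*(-3)) = 8 + (-1 - 9) = 8 - 10 = -2)
-p(C) = -1*(-2) = 2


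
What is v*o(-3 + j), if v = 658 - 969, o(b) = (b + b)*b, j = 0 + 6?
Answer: -5598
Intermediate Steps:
j = 6
o(b) = 2*b**2 (o(b) = (2*b)*b = 2*b**2)
v = -311
v*o(-3 + j) = -622*(-3 + 6)**2 = -622*3**2 = -622*9 = -311*18 = -5598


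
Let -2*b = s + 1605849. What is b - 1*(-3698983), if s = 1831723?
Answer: 1980197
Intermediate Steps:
b = -1718786 (b = -(1831723 + 1605849)/2 = -½*3437572 = -1718786)
b - 1*(-3698983) = -1718786 - 1*(-3698983) = -1718786 + 3698983 = 1980197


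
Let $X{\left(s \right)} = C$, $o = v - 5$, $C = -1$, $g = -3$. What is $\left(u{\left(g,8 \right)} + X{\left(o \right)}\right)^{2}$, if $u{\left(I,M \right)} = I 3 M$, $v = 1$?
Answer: $5329$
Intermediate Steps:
$o = -4$ ($o = 1 - 5 = -4$)
$X{\left(s \right)} = -1$
$u{\left(I,M \right)} = 3 I M$
$\left(u{\left(g,8 \right)} + X{\left(o \right)}\right)^{2} = \left(3 \left(-3\right) 8 - 1\right)^{2} = \left(-72 - 1\right)^{2} = \left(-73\right)^{2} = 5329$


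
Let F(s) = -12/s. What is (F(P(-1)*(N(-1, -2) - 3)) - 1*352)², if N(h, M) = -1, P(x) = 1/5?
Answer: 113569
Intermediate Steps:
P(x) = ⅕
(F(P(-1)*(N(-1, -2) - 3)) - 1*352)² = (-12*5/(-1 - 3) - 1*352)² = (-12/((⅕)*(-4)) - 352)² = (-12/(-⅘) - 352)² = (-12*(-5/4) - 352)² = (15 - 352)² = (-337)² = 113569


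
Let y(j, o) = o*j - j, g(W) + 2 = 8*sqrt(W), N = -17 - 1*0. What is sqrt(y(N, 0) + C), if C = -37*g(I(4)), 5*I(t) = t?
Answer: sqrt(2275 - 2960*sqrt(5))/5 ≈ 13.181*I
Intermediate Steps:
I(t) = t/5
N = -17 (N = -17 + 0 = -17)
g(W) = -2 + 8*sqrt(W)
y(j, o) = -j + j*o (y(j, o) = j*o - j = -j + j*o)
C = 74 - 592*sqrt(5)/5 (C = -37*(-2 + 8*sqrt((1/5)*4)) = -37*(-2 + 8*sqrt(4/5)) = -37*(-2 + 8*(2*sqrt(5)/5)) = -37*(-2 + 16*sqrt(5)/5) = 74 - 592*sqrt(5)/5 ≈ -190.75)
sqrt(y(N, 0) + C) = sqrt(-17*(-1 + 0) + (74 - 592*sqrt(5)/5)) = sqrt(-17*(-1) + (74 - 592*sqrt(5)/5)) = sqrt(17 + (74 - 592*sqrt(5)/5)) = sqrt(91 - 592*sqrt(5)/5)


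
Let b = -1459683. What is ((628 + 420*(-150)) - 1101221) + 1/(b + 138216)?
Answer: -1537649750932/1321467 ≈ -1.1636e+6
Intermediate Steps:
((628 + 420*(-150)) - 1101221) + 1/(b + 138216) = ((628 + 420*(-150)) - 1101221) + 1/(-1459683 + 138216) = ((628 - 63000) - 1101221) + 1/(-1321467) = (-62372 - 1101221) - 1/1321467 = -1163593 - 1/1321467 = -1537649750932/1321467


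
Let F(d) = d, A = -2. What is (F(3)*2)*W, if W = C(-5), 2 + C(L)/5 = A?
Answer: -120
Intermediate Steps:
C(L) = -20 (C(L) = -10 + 5*(-2) = -10 - 10 = -20)
W = -20
(F(3)*2)*W = (3*2)*(-20) = 6*(-20) = -120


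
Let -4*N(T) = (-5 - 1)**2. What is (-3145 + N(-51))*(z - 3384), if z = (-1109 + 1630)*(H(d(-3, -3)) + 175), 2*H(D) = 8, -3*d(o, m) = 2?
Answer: -283465750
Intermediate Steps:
d(o, m) = -2/3 (d(o, m) = -1/3*2 = -2/3)
N(T) = -9 (N(T) = -(-5 - 1)**2/4 = -1/4*(-6)**2 = -1/4*36 = -9)
H(D) = 4 (H(D) = (1/2)*8 = 4)
z = 93259 (z = (-1109 + 1630)*(4 + 175) = 521*179 = 93259)
(-3145 + N(-51))*(z - 3384) = (-3145 - 9)*(93259 - 3384) = -3154*89875 = -283465750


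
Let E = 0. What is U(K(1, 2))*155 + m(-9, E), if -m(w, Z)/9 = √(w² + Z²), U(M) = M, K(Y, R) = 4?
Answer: 539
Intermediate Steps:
m(w, Z) = -9*√(Z² + w²) (m(w, Z) = -9*√(w² + Z²) = -9*√(Z² + w²))
U(K(1, 2))*155 + m(-9, E) = 4*155 - 9*√(0² + (-9)²) = 620 - 9*√(0 + 81) = 620 - 9*√81 = 620 - 9*9 = 620 - 81 = 539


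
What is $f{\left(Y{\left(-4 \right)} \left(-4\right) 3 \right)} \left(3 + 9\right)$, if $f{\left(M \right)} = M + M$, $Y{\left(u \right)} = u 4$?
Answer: $4608$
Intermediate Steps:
$Y{\left(u \right)} = 4 u$
$f{\left(M \right)} = 2 M$
$f{\left(Y{\left(-4 \right)} \left(-4\right) 3 \right)} \left(3 + 9\right) = 2 \cdot 4 \left(-4\right) \left(-4\right) 3 \left(3 + 9\right) = 2 \left(-16\right) \left(-4\right) 3 \cdot 12 = 2 \cdot 64 \cdot 3 \cdot 12 = 2 \cdot 192 \cdot 12 = 384 \cdot 12 = 4608$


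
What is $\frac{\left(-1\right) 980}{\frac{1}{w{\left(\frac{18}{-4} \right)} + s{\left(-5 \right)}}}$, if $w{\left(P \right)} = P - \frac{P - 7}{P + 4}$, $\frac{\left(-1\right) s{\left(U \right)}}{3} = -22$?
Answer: $-37730$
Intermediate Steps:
$s{\left(U \right)} = 66$ ($s{\left(U \right)} = \left(-3\right) \left(-22\right) = 66$)
$w{\left(P \right)} = P - \frac{-7 + P}{4 + P}$
$\frac{\left(-1\right) 980}{\frac{1}{w{\left(\frac{18}{-4} \right)} + s{\left(-5 \right)}}} = \frac{\left(-1\right) 980}{\frac{1}{\frac{7 + \left(\frac{18}{-4}\right)^{2} + 3 \frac{18}{-4}}{4 + \frac{18}{-4}} + 66}} = - \frac{980}{\frac{1}{\frac{7 + \left(18 \left(- \frac{1}{4}\right)\right)^{2} + 3 \cdot 18 \left(- \frac{1}{4}\right)}{4 + 18 \left(- \frac{1}{4}\right)} + 66}} = - \frac{980}{\frac{1}{\frac{7 + \left(- \frac{9}{2}\right)^{2} + 3 \left(- \frac{9}{2}\right)}{4 - \frac{9}{2}} + 66}} = - \frac{980}{\frac{1}{\frac{7 + \frac{81}{4} - \frac{27}{2}}{- \frac{1}{2}} + 66}} = - \frac{980}{\frac{1}{\left(-2\right) \frac{55}{4} + 66}} = - \frac{980}{\frac{1}{- \frac{55}{2} + 66}} = - \frac{980}{\frac{1}{\frac{77}{2}}} = - \frac{980}{\frac{2}{77}} = \left(-980\right) \frac{77}{2} = -37730$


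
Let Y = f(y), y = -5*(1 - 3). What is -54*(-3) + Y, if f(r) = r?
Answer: 172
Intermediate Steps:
y = 10 (y = -5*(-2) = 10)
Y = 10
-54*(-3) + Y = -54*(-3) + 10 = 162 + 10 = 172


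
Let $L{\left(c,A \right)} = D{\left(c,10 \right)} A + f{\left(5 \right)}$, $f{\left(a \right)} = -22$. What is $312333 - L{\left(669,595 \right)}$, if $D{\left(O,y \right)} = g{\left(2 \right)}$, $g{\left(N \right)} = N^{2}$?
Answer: $309975$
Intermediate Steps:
$D{\left(O,y \right)} = 4$ ($D{\left(O,y \right)} = 2^{2} = 4$)
$L{\left(c,A \right)} = -22 + 4 A$ ($L{\left(c,A \right)} = 4 A - 22 = -22 + 4 A$)
$312333 - L{\left(669,595 \right)} = 312333 - \left(-22 + 4 \cdot 595\right) = 312333 - \left(-22 + 2380\right) = 312333 - 2358 = 309975$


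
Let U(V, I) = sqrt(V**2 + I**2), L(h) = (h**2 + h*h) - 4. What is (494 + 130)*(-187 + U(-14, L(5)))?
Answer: -116688 + 21216*sqrt(2) ≈ -86684.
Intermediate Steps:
L(h) = -4 + 2*h**2 (L(h) = (h**2 + h**2) - 4 = 2*h**2 - 4 = -4 + 2*h**2)
U(V, I) = sqrt(I**2 + V**2)
(494 + 130)*(-187 + U(-14, L(5))) = (494 + 130)*(-187 + sqrt((-4 + 2*5**2)**2 + (-14)**2)) = 624*(-187 + sqrt((-4 + 2*25)**2 + 196)) = 624*(-187 + sqrt((-4 + 50)**2 + 196)) = 624*(-187 + sqrt(46**2 + 196)) = 624*(-187 + sqrt(2116 + 196)) = 624*(-187 + sqrt(2312)) = 624*(-187 + 34*sqrt(2)) = -116688 + 21216*sqrt(2)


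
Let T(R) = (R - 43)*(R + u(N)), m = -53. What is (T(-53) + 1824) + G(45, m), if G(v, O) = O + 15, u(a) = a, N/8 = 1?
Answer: 6106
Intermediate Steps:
N = 8 (N = 8*1 = 8)
G(v, O) = 15 + O
T(R) = (-43 + R)*(8 + R) (T(R) = (R - 43)*(R + 8) = (-43 + R)*(8 + R))
(T(-53) + 1824) + G(45, m) = ((-344 + (-53)**2 - 35*(-53)) + 1824) + (15 - 53) = ((-344 + 2809 + 1855) + 1824) - 38 = (4320 + 1824) - 38 = 6144 - 38 = 6106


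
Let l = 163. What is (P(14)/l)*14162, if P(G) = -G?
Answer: -198268/163 ≈ -1216.4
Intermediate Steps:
(P(14)/l)*14162 = (-1*14/163)*14162 = -14*1/163*14162 = -14/163*14162 = -198268/163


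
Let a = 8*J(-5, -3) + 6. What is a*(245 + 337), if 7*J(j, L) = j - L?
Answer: 15132/7 ≈ 2161.7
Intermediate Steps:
J(j, L) = -L/7 + j/7 (J(j, L) = (j - L)/7 = -L/7 + j/7)
a = 26/7 (a = 8*(-⅐*(-3) + (⅐)*(-5)) + 6 = 8*(3/7 - 5/7) + 6 = 8*(-2/7) + 6 = -16/7 + 6 = 26/7 ≈ 3.7143)
a*(245 + 337) = 26*(245 + 337)/7 = (26/7)*582 = 15132/7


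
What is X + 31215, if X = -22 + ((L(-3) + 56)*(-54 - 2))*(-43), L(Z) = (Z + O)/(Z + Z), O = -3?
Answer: 168449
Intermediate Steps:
L(Z) = (-3 + Z)/(2*Z) (L(Z) = (Z - 3)/(Z + Z) = (-3 + Z)/((2*Z)) = (-3 + Z)*(1/(2*Z)) = (-3 + Z)/(2*Z))
X = 137234 (X = -22 + (((½)*(-3 - 3)/(-3) + 56)*(-54 - 2))*(-43) = -22 + (((½)*(-⅓)*(-6) + 56)*(-56))*(-43) = -22 + ((1 + 56)*(-56))*(-43) = -22 + (57*(-56))*(-43) = -22 - 3192*(-43) = -22 + 137256 = 137234)
X + 31215 = 137234 + 31215 = 168449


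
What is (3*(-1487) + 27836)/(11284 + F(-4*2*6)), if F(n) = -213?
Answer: 23375/11071 ≈ 2.1114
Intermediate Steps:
(3*(-1487) + 27836)/(11284 + F(-4*2*6)) = (3*(-1487) + 27836)/(11284 - 213) = (-4461 + 27836)/11071 = 23375*(1/11071) = 23375/11071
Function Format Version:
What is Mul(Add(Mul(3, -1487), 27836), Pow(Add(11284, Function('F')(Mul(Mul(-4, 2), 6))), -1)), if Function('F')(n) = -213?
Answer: Rational(23375, 11071) ≈ 2.1114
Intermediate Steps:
Mul(Add(Mul(3, -1487), 27836), Pow(Add(11284, Function('F')(Mul(Mul(-4, 2), 6))), -1)) = Mul(Add(Mul(3, -1487), 27836), Pow(Add(11284, -213), -1)) = Mul(Add(-4461, 27836), Pow(11071, -1)) = Mul(23375, Rational(1, 11071)) = Rational(23375, 11071)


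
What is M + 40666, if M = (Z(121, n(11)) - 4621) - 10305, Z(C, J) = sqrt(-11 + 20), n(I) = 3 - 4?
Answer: 25743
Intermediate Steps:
n(I) = -1
Z(C, J) = 3 (Z(C, J) = sqrt(9) = 3)
M = -14923 (M = (3 - 4621) - 10305 = -4618 - 10305 = -14923)
M + 40666 = -14923 + 40666 = 25743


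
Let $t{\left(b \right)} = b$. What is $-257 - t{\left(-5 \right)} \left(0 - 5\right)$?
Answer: $-282$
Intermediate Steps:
$-257 - t{\left(-5 \right)} \left(0 - 5\right) = -257 - - 5 \left(0 - 5\right) = -257 - \left(-5\right) \left(-5\right) = -257 - 25 = -282$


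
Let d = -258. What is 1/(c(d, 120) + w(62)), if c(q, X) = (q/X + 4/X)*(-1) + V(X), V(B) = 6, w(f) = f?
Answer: 60/4207 ≈ 0.014262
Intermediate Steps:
c(q, X) = 6 - 4/X - q/X (c(q, X) = (q/X + 4/X)*(-1) + 6 = (4/X + q/X)*(-1) + 6 = (-4/X - q/X) + 6 = 6 - 4/X - q/X)
1/(c(d, 120) + w(62)) = 1/((-4 - 1*(-258) + 6*120)/120 + 62) = 1/((-4 + 258 + 720)/120 + 62) = 1/((1/120)*974 + 62) = 1/(487/60 + 62) = 1/(4207/60) = 60/4207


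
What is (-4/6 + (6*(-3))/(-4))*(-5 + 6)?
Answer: 23/6 ≈ 3.8333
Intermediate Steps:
(-4/6 + (6*(-3))/(-4))*(-5 + 6) = (-4*⅙ - 18*(-¼))*1 = (-⅔ + 9/2)*1 = (23/6)*1 = 23/6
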